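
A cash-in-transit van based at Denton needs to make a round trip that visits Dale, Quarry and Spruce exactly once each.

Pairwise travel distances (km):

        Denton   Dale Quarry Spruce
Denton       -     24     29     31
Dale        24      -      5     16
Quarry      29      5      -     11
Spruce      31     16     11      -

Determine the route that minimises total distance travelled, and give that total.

Denton-Dale-Quarry-Spruce-Denton: 24+5+11+31 = 71
Denton-Dale-Spruce-Quarry-Denton: 24+16+11+29 = 80
Denton-Quarry-Dale-Spruce-Denton: 29+5+16+31 = 81
The minimum is 71.
One optimal route: Denton → Dale → Quarry → Spruce → Denton (or its reverse).

Minimum total distance: 71 km.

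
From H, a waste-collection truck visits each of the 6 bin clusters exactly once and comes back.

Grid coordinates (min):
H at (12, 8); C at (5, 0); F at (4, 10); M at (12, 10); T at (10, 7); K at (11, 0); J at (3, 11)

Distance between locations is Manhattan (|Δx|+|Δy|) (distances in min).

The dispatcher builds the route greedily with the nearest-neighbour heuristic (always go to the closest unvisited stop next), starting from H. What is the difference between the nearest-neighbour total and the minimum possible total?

The nearest-neighbour route is 4 min longer than optimal.

From H: M=2, T=3, K=9, F=10, J=12, C=15 → choose M (2).
From M: T=5, F=8, J=10, K=11, C=17 → choose T (5).
From T: K=8, F=9, J=11, C=12 → choose K (8).
From K: C=6, F=17, J=19 → choose C (6).
From C: F=11, J=13 → choose F (11).
From F: J=2 → choose J (2).
NN route H → M → T → K → C → F → J → H costs 46.
Optimal: H → M → F → J → C → K → T → H costs 42 (by enumerating all 360 distinct tours).
Excess = 46 − 42 = 4.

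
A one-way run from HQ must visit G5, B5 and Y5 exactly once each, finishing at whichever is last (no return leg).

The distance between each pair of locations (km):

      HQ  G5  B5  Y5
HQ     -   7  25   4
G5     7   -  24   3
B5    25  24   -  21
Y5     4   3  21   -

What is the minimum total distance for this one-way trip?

There are 3! = 6 possible orderings.
HQ - G5 - B5 - Y5: 7+24+21 = 52
HQ - G5 - Y5 - B5: 7+3+21 = 31
HQ - B5 - G5 - Y5: 25+24+3 = 52
HQ - B5 - Y5 - G5: 25+21+3 = 49
HQ - Y5 - G5 - B5: 4+3+24 = 31
HQ - Y5 - B5 - G5: 4+21+24 = 49
The minimum is 31.
One shortest path: HQ → G5 → Y5 → B5.

Minimum one-way distance = 31 km.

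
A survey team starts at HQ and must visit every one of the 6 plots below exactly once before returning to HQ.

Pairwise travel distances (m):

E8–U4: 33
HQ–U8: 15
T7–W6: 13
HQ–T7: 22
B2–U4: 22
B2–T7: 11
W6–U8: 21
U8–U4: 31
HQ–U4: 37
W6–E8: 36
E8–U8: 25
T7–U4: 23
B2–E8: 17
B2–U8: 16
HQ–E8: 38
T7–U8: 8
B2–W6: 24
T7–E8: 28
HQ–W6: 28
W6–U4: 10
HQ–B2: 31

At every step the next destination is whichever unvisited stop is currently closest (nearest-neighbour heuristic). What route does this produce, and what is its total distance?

From HQ: distances to unvisited — U8=15, T7=22, W6=28, B2=31, U4=37, E8=38. Nearest is U8 (15).
From U8: distances to unvisited — T7=8, B2=16, W6=21, E8=25, U4=31. Nearest is T7 (8).
From T7: distances to unvisited — B2=11, W6=13, U4=23, E8=28. Nearest is B2 (11).
From B2: distances to unvisited — E8=17, U4=22, W6=24. Nearest is E8 (17).
From E8: distances to unvisited — U4=33, W6=36. Nearest is U4 (33).
From U4: distances to unvisited — W6=10. Nearest is W6 (10).
Return W6→HQ: 28.
Total = 15 + 8 + 11 + 17 + 33 + 10 + 28 = 122.

122 m along HQ → U8 → T7 → B2 → E8 → U4 → W6 → HQ.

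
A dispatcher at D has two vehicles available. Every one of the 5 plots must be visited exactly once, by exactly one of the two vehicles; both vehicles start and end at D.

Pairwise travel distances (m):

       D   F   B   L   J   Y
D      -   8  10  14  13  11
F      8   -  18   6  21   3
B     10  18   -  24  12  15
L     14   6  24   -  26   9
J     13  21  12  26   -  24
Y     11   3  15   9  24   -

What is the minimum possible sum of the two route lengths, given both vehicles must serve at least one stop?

Minimum combined distance: 69 m.

There are 2^4 − 1 = 15 ways to divide the 5 stops into two non-empty groups. For each, the best each vehicle can do is its own shortest tour through its group:
  {F} + {B, L, J, Y}: 16 + 63 = 79
  {B} + {F, L, J, Y}: 20 + 59 = 79
  {F, B} + {L, J, Y}: 36 + 59 = 95
  {L} + {F, B, J, Y}: 28 + 51 = 79
  {F, L} + {B, J, Y}: 28 + 51 = 79
  {B, L} + {F, J, Y}: 48 + 48 = 96
  … (15 splits in total)
  {B, J} + {F, L, Y}: 35 + 34 = 69  ← best
Best: vehicle 1 D → B → J → D = 35; vehicle 2 D → F → L → Y → D = 34; combined 69.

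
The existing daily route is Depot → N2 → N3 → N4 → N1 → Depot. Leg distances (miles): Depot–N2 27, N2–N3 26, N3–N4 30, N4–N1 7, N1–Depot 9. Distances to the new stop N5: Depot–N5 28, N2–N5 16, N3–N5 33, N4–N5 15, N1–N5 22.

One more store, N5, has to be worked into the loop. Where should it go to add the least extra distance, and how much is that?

Adding 17 miles by placing N5 on the Depot–N2 leg.

Insertion cost between consecutive stops i–j is d(i,N5) + d(N5,j) − d(i,j):
  between Depot and N2: 28 + 16 − 27 = 17
  between N2 and N3: 16 + 33 − 26 = 23
  between N3 and N4: 33 + 15 − 30 = 18
  between N4 and N1: 15 + 22 − 7 = 30
  between N1 and Depot: 22 + 28 − 9 = 41
Cheapest insertion is between Depot and N2, adding 17.
New total = 99 + 17 = 116.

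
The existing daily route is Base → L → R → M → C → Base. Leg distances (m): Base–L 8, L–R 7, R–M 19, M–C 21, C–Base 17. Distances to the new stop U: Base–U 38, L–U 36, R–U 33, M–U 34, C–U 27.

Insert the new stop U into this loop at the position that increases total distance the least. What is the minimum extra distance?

Minimum extra distance: 40 m, inserting U between M and C.

Insertion cost between consecutive stops i–j is d(i,U) + d(U,j) − d(i,j):
  between Base and L: 38 + 36 − 8 = 66
  between L and R: 36 + 33 − 7 = 62
  between R and M: 33 + 34 − 19 = 48
  between M and C: 34 + 27 − 21 = 40
  between C and Base: 27 + 38 − 17 = 48
Cheapest insertion is between M and C, adding 40.
New total = 72 + 40 = 112.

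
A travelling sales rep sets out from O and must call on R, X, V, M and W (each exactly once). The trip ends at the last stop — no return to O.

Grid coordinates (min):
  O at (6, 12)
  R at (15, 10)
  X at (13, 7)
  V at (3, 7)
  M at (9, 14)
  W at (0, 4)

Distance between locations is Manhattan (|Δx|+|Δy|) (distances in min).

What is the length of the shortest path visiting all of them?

There are 5! = 120 possible orderings.
O - R - X - V - M - W: 11+5+10+13+19 = 58
O - R - X - V - W - M: 11+5+10+6+19 = 51
O - R - X - M - V - W: 11+5+11+13+6 = 46
O - R - X - M - W - V: 11+5+11+19+6 = 52
O - R - X - W - V - M: 11+5+16+6+13 = 51
O - R - X - W - M - V: 11+5+16+19+13 = 64
O - R - V - X - M - W: 11+15+10+11+19 = 66
O - R - V - X - W - M: 11+15+10+16+19 = 71
O - R - V - M - X - W: 11+15+13+11+16 = 66
O - R - V - M - W - X: 11+15+13+19+16 = 74
O - R - V - W - X - M: 11+15+6+16+11 = 59
O - R - V - W - M - X: 11+15+6+19+11 = 62
O - R - M - X - V - W: 11+10+11+10+6 = 48
O - R - M - X - W - V: 11+10+11+16+6 = 54
… (106 more)
O - M - R - X - V - W: 5+10+5+10+6 = 36  ← best
The minimum is 36.
One shortest path: O → M → R → X → V → W.

Shortest open route: 36 min.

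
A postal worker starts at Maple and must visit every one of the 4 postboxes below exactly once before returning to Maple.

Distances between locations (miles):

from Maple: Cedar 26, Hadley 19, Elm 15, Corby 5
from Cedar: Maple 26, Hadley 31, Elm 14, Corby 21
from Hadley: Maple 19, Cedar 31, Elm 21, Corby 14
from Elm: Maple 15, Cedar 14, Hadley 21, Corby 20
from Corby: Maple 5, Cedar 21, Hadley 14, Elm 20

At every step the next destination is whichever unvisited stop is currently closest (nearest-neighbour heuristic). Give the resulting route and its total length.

Nearest-neighbour total = 80 miles; route Maple → Corby → Hadley → Elm → Cedar → Maple.

From Maple: distances to unvisited — Corby=5, Elm=15, Hadley=19, Cedar=26. Nearest is Corby (5).
From Corby: distances to unvisited — Hadley=14, Elm=20, Cedar=21. Nearest is Hadley (14).
From Hadley: distances to unvisited — Elm=21, Cedar=31. Nearest is Elm (21).
From Elm: distances to unvisited — Cedar=14. Nearest is Cedar (14).
Return Cedar→Maple: 26.
Total = 5 + 14 + 21 + 14 + 26 = 80.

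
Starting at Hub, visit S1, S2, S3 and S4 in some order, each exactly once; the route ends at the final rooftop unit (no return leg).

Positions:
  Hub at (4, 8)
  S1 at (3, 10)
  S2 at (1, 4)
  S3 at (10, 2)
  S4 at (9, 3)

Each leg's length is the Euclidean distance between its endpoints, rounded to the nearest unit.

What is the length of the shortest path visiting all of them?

Shortest open route: 17.

There are 4! = 24 possible orderings.
Hub → S1 → S2 → S3 → S4: 2+6+9+1 = 18
Hub → S1 → S2 → S4 → S3: 2+6+8+1 = 17
Hub → S1 → S3 → S2 → S4: 2+11+9+8 = 30
Hub → S1 → S3 → S4 → S2: 2+11+1+8 = 22
Hub → S1 → S4 → S2 → S3: 2+9+8+9 = 28
Hub → S1 → S4 → S3 → S2: 2+9+1+9 = 21
Hub → S2 → S1 → S3 → S4: 5+6+11+1 = 23
Hub → S2 → S1 → S4 → S3: 5+6+9+1 = 21
Hub → S2 → S3 → S1 → S4: 5+9+11+9 = 34
Hub → S2 → S3 → S4 → S1: 5+9+1+9 = 24
Hub → S2 → S4 → S1 → S3: 5+8+9+11 = 33
Hub → S2 → S4 → S3 → S1: 5+8+1+11 = 25
Hub → S3 → S1 → S2 → S4: 8+11+6+8 = 33
Hub → S3 → S1 → S4 → S2: 8+11+9+8 = 36
… (10 more)
The minimum is 17.
One shortest path: Hub → S1 → S2 → S4 → S3.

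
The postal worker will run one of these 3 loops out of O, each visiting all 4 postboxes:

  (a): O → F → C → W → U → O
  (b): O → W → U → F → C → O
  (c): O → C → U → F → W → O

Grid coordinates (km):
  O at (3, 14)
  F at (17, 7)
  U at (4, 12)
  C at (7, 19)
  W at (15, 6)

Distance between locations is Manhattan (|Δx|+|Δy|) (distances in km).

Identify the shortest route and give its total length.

Shortest is (c), total 60 km.

(a): 21 + 22 + 21 + 17 + 3 = 84
(b): 20 + 17 + 18 + 22 + 9 = 86
(c): 9 + 10 + 18 + 3 + 20 = 60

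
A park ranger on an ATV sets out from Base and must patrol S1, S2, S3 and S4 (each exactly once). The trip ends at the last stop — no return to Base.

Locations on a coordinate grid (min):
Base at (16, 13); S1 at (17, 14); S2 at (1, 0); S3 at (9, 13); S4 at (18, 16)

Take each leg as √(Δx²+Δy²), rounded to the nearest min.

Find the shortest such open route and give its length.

There are 4! = 24 possible orderings.
Base - S1 - S2 - S3 - S4: 1+21+15+9 = 46
Base - S1 - S2 - S4 - S3: 1+21+23+9 = 54
Base - S1 - S3 - S2 - S4: 1+8+15+23 = 47
Base - S1 - S3 - S4 - S2: 1+8+9+23 = 41
Base - S1 - S4 - S2 - S3: 1+2+23+15 = 41
Base - S1 - S4 - S3 - S2: 1+2+9+15 = 27
Base - S2 - S1 - S3 - S4: 20+21+8+9 = 58
Base - S2 - S1 - S4 - S3: 20+21+2+9 = 52
Base - S2 - S3 - S1 - S4: 20+15+8+2 = 45
Base - S2 - S3 - S4 - S1: 20+15+9+2 = 46
Base - S2 - S4 - S1 - S3: 20+23+2+8 = 53
Base - S2 - S4 - S3 - S1: 20+23+9+8 = 60
Base - S3 - S1 - S2 - S4: 7+8+21+23 = 59
Base - S3 - S1 - S4 - S2: 7+8+2+23 = 40
… (10 more)
The minimum is 27.
One shortest path: Base → S1 → S4 → S3 → S2.

Shortest open route: 27 min.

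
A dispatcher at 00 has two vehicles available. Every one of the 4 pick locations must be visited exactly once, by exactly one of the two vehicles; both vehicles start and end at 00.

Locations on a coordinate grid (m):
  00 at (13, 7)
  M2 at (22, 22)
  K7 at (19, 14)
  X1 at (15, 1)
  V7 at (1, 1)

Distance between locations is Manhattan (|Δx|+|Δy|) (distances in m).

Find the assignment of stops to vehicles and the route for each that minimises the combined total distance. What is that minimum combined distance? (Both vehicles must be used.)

88 m — the smallest possible combined total.

There are 2^3 − 1 = 7 ways to divide the 4 stops into two non-empty groups. For each, the best each vehicle can do is its own shortest tour through its group:
  {M2} + {K7, X1, V7}: 48 + 62 = 110
  {K7} + {M2, X1, V7}: 26 + 84 = 110
  {M2, K7} + {X1, V7}: 48 + 40 = 88
  {X1} + {M2, K7, V7}: 16 + 84 = 100
  {M2, X1} + {K7, V7}: 60 + 62 = 122
  {K7, X1} + {M2, V7}: 38 + 84 = 122
  … (7 splits in total)
Best: vehicle 1 00 → M2 → K7 → 00 = 48; vehicle 2 00 → X1 → V7 → 00 = 40; combined 88.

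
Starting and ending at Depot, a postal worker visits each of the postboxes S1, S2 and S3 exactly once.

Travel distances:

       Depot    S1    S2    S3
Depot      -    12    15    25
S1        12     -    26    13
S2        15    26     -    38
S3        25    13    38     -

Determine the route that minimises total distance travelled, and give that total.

Depot-S1-S2-S3-Depot: 12+26+38+25 = 101
Depot-S1-S3-S2-Depot: 12+13+38+15 = 78
Depot-S2-S1-S3-Depot: 15+26+13+25 = 79
The minimum is 78.
One optimal route: Depot → S1 → S3 → S2 → Depot (or its reverse).

78 — the shortest possible round trip.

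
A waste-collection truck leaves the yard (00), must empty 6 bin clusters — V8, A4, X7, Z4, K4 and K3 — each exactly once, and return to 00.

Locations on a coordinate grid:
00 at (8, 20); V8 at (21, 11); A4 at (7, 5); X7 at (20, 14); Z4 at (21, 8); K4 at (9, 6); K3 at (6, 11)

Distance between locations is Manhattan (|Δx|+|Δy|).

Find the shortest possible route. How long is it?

00-V8-A4-X7-Z4-K4-K3-00: 22+20+22+7+14+8+11 = 104
00-V8-A4-X7-Z4-K3-K4-00: 22+20+22+7+18+8+15 = 112
00-V8-A4-X7-K4-Z4-K3-00: 22+20+22+19+14+18+11 = 126
00-V8-A4-X7-K4-K3-Z4-00: 22+20+22+19+8+18+25 = 134
00-V8-A4-X7-K3-Z4-K4-00: 22+20+22+17+18+14+15 = 128
00-V8-A4-X7-K3-K4-Z4-00: 22+20+22+17+8+14+25 = 128
00-V8-A4-Z4-X7-K4-K3-00: 22+20+17+7+19+8+11 = 104
00-V8-A4-Z4-X7-K3-K4-00: 22+20+17+7+17+8+15 = 106
… (352 more)
00-X7-V8-Z4-K4-A4-K3-00: 18+4+3+14+3+7+11 = 60  ← best
The minimum is 60.
One optimal route: 00 → X7 → V8 → Z4 → K4 → A4 → K3 → 00 (or its reverse).

Shortest round trip = 60.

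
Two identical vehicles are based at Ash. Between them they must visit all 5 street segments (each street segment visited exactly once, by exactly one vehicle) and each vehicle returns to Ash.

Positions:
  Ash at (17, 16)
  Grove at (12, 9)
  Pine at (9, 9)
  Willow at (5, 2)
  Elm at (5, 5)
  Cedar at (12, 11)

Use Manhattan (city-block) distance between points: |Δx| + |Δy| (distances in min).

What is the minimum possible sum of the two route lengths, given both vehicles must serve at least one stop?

There are 2^4 − 1 = 15 ways to divide the 5 stops into two non-empty groups. For each, the best each vehicle can do is its own shortest tour through its group:
  {Grove} + {Pine, Willow, Elm, Cedar}: 24 + 52 = 76
  {Pine} + {Grove, Willow, Elm, Cedar}: 30 + 52 = 82
  {Grove, Pine} + {Willow, Elm, Cedar}: 30 + 52 = 82
  {Willow} + {Grove, Pine, Elm, Cedar}: 52 + 46 = 98
  {Grove, Willow} + {Pine, Elm, Cedar}: 52 + 46 = 98
  {Pine, Willow} + {Grove, Elm, Cedar}: 52 + 46 = 98
  … (15 splits in total)
  {Grove, Pine, Willow, Elm} + {Cedar}: 52 + 20 = 72  ← best
Best: vehicle 1 Ash → Grove → Pine → Willow → Elm → Ash = 52; vehicle 2 Ash → Cedar → Ash = 20; combined 72.

72 min — the smallest possible combined total.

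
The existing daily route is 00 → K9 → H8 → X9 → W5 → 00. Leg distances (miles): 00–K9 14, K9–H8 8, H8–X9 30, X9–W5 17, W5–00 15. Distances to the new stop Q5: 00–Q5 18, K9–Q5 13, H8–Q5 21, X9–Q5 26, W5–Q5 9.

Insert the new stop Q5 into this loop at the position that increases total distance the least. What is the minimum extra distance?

Insertion cost between consecutive stops i–j is d(i,Q5) + d(Q5,j) − d(i,j):
  between 00 and K9: 18 + 13 − 14 = 17
  between K9 and H8: 13 + 21 − 8 = 26
  between H8 and X9: 21 + 26 − 30 = 17
  between X9 and W5: 26 + 9 − 17 = 18
  between W5 and 00: 9 + 18 − 15 = 12
Cheapest insertion is between W5 and 00, adding 12.
New total = 84 + 12 = 96.

Adding 12 miles by placing Q5 on the W5–00 leg.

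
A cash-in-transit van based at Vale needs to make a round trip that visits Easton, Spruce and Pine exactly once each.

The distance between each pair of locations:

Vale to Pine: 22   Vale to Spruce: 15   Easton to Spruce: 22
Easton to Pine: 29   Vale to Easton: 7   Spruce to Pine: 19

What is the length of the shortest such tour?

Vale → Easton → Spruce → Pine → Vale: 7+22+19+22 = 70
Vale → Easton → Pine → Spruce → Vale: 7+29+19+15 = 70
Vale → Spruce → Easton → Pine → Vale: 15+22+29+22 = 88
The minimum is 70.
One optimal route: Vale → Easton → Spruce → Pine → Vale (or its reverse).

Minimum total distance: 70.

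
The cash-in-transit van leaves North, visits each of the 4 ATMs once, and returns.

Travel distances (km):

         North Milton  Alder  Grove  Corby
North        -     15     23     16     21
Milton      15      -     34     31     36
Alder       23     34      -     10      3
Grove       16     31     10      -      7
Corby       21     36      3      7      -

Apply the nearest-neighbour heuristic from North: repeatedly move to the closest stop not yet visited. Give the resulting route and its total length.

Total distance 79 km via the nearest-neighbour route North → Milton → Grove → Corby → Alder → North.

At North the remaining stops are Milton 15, Grove 16, Corby 21, Alder 23; go to Milton.
At Milton the remaining stops are Grove 31, Alder 34, Corby 36; go to Grove.
At Grove the remaining stops are Corby 7, Alder 10; go to Corby.
At Corby the remaining stops are Alder 3; go to Alder.
Return Alder→North: 23.
Total = 15 + 31 + 7 + 3 + 23 = 79.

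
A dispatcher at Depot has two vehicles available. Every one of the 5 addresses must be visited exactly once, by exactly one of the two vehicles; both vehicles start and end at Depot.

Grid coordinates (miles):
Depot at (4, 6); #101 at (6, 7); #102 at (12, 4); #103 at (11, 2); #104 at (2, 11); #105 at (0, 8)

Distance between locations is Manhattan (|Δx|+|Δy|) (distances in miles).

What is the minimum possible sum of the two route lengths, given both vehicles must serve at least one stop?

Try each way of splitting the stops between the two vehicles (each non-empty) and, for each split, find the best tour for each vehicle:
  {#101} + {#102, #103, #104, #105}: 6 + 42 = 48
  {#102} + {#101, #103, #104, #105}: 20 + 40 = 60
  {#101, #102} + {#103, #104, #105}: 22 + 40 = 62
  {#103} + {#101, #102, #104, #105}: 22 + 38 = 60
  {#101, #103} + {#102, #104, #105}: 24 + 38 = 62
  {#102, #103} + {#101, #104, #105}: 24 + 22 = 46
  … (15 splits in total)
  {#101, #102, #103} + {#104, #105}: 26 + 18 = 44  ← best
Best: vehicle 1 Depot → #101 → #102 → #103 → Depot = 26; vehicle 2 Depot → #104 → #105 → Depot = 18; combined 44.

44 miles — the smallest possible combined total.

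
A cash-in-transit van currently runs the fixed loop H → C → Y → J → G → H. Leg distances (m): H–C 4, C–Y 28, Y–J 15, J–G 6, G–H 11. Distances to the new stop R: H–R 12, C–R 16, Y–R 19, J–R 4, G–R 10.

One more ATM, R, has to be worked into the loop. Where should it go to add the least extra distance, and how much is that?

Adding 7 m by placing R on the C–Y leg.

Insertion cost between consecutive stops i–j is d(i,R) + d(R,j) − d(i,j):
  between H and C: 12 + 16 − 4 = 24
  between C and Y: 16 + 19 − 28 = 7
  between Y and J: 19 + 4 − 15 = 8
  between J and G: 4 + 10 − 6 = 8
  between G and H: 10 + 12 − 11 = 11
Cheapest insertion is between C and Y, adding 7.
New total = 64 + 7 = 71.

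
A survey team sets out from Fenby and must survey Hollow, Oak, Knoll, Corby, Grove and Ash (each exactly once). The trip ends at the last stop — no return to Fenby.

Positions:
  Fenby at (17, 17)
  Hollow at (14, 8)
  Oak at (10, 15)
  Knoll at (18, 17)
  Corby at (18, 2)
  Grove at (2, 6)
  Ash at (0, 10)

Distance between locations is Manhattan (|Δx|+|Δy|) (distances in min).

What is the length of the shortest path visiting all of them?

56 min — the minimum one-way total.

There are 6! = 720 possible orderings.
Fenby → Hollow → Oak → Knoll → Corby → Grove → Ash: 12+11+10+15+20+6 = 74
Fenby → Hollow → Oak → Knoll → Corby → Ash → Grove: 12+11+10+15+26+6 = 80
Fenby → Hollow → Oak → Knoll → Grove → Corby → Ash: 12+11+10+27+20+26 = 106
Fenby → Hollow → Oak → Knoll → Grove → Ash → Corby: 12+11+10+27+6+26 = 92
Fenby → Hollow → Oak → Knoll → Ash → Corby → Grove: 12+11+10+25+26+20 = 104
Fenby → Hollow → Oak → Knoll → Ash → Grove → Corby: 12+11+10+25+6+20 = 84
Fenby → Hollow → Oak → Corby → Knoll → Grove → Ash: 12+11+21+15+27+6 = 92
Fenby → Hollow → Oak → Corby → Knoll → Ash → Grove: 12+11+21+15+25+6 = 90
… (712 more)
Fenby → Knoll → Oak → Ash → Grove → Hollow → Corby: 1+10+15+6+14+10 = 56  ← best
The minimum is 56.
One shortest path: Fenby → Knoll → Oak → Ash → Grove → Hollow → Corby.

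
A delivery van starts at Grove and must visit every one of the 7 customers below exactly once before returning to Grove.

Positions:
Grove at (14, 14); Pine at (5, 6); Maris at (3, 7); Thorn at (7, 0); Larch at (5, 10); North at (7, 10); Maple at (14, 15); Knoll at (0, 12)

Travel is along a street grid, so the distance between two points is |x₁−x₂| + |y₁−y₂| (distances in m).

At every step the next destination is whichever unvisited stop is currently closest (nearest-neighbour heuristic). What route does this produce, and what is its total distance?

Nearest-neighbour total = 70 m; route Grove → Maple → North → Larch → Pine → Maris → Knoll → Thorn → Grove.

Grove → [Maple:1 / North:11 / Larch:13 / Knoll:16 / Pine:17 / Maris:18 / Thorn:21] → Maple (1)
Maple → [North:12 / Larch:14 / Knoll:17 / Pine:18 / Maris:19 / Thorn:22] → North (12)
North → [Larch:2 / Pine:6 / Maris:7 / Knoll:9 / Thorn:10] → Larch (2)
Larch → [Pine:4 / Maris:5 / Knoll:7 / Thorn:12] → Pine (4)
Pine → [Maris:3 / Thorn:8 / Knoll:11] → Maris (3)
Maris → [Knoll:8 / Thorn:11] → Knoll (8)
Knoll → [Thorn:19] → Thorn (19)
Return Thorn→Grove: 21.
Total = 1 + 12 + 2 + 4 + 3 + 8 + 19 + 21 = 70.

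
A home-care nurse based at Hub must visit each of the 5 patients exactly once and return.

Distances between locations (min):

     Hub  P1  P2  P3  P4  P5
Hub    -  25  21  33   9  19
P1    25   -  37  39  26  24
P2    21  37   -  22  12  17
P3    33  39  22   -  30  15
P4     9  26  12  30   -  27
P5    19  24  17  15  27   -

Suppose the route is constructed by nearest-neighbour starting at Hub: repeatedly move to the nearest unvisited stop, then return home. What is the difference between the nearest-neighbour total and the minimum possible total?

From Hub: P4=9, P5=19, P2=21, P1=25, P3=33 → choose P4 (9).
From P4: P2=12, P1=26, P5=27, P3=30 → choose P2 (12).
From P2: P5=17, P3=22, P1=37 → choose P5 (17).
From P5: P3=15, P1=24 → choose P3 (15).
From P3: P1=39 → choose P1 (39).
NN route Hub → P4 → P2 → P5 → P3 → P1 → Hub costs 117.
Optimal: Hub → P1 → P5 → P3 → P2 → P4 → Hub costs 107 (by enumerating all 60 distinct tours).
Excess = 117 − 107 = 10.

Excess over optimum: 10 min.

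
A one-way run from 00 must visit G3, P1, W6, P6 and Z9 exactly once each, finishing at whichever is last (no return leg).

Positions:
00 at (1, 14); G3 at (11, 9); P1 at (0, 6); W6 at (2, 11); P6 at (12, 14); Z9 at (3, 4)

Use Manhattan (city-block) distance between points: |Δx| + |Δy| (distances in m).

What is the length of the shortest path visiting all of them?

There are 5! = 120 possible orderings.
00 → G3 → P1 → W6 → P6 → Z9: 15+14+7+13+19 = 68
00 → G3 → P1 → W6 → Z9 → P6: 15+14+7+8+19 = 63
00 → G3 → P1 → P6 → W6 → Z9: 15+14+20+13+8 = 70
00 → G3 → P1 → P6 → Z9 → W6: 15+14+20+19+8 = 76
00 → G3 → P1 → Z9 → W6 → P6: 15+14+5+8+13 = 55
00 → G3 → P1 → Z9 → P6 → W6: 15+14+5+19+13 = 66
00 → G3 → W6 → P1 → P6 → Z9: 15+11+7+20+19 = 72
00 → G3 → W6 → P1 → Z9 → P6: 15+11+7+5+19 = 57
00 → G3 → W6 → P6 → P1 → Z9: 15+11+13+20+5 = 64
00 → G3 → W6 → P6 → Z9 → P1: 15+11+13+19+5 = 63
00 → G3 → W6 → Z9 → P1 → P6: 15+11+8+5+20 = 59
00 → G3 → W6 → Z9 → P6 → P1: 15+11+8+19+20 = 73
00 → G3 → P6 → P1 → W6 → Z9: 15+6+20+7+8 = 56
00 → G3 → P6 → P1 → Z9 → W6: 15+6+20+5+8 = 54
… (106 more)
00 → W6 → P1 → Z9 → G3 → P6: 4+7+5+13+6 = 35  ← best
The minimum is 35.
One shortest path: 00 → W6 → P1 → Z9 → G3 → P6.

35 m — the minimum one-way total.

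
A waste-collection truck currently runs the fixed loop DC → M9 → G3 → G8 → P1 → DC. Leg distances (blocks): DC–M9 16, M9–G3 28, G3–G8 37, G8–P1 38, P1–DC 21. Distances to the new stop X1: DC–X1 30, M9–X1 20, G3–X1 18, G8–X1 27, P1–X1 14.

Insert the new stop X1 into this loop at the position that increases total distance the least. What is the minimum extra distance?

Insertion cost between consecutive stops i–j is d(i,X1) + d(X1,j) − d(i,j):
  between DC and M9: 30 + 20 − 16 = 34
  between M9 and G3: 20 + 18 − 28 = 10
  between G3 and G8: 18 + 27 − 37 = 8
  between G8 and P1: 27 + 14 − 38 = 3
  between P1 and DC: 14 + 30 − 21 = 23
Cheapest insertion is between G8 and P1, adding 3.
New total = 140 + 3 = 143.

Minimum extra distance: 3 blocks, inserting X1 between G8 and P1.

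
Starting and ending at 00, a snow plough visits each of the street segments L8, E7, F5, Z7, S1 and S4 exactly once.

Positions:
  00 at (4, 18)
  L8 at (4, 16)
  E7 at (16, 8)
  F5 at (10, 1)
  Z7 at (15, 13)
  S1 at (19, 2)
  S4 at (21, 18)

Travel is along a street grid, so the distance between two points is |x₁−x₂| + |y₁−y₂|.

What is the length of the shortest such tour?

00 → L8 → E7 → F5 → Z7 → S1 → S4 → 00: 2+20+13+17+15+18+17 = 102
00 → L8 → E7 → F5 → Z7 → S4 → S1 → 00: 2+20+13+17+11+18+31 = 112
00 → L8 → E7 → F5 → S1 → Z7 → S4 → 00: 2+20+13+10+15+11+17 = 88
00 → L8 → E7 → F5 → S1 → S4 → Z7 → 00: 2+20+13+10+18+11+16 = 90
00 → L8 → E7 → F5 → S4 → Z7 → S1 → 00: 2+20+13+28+11+15+31 = 120
00 → L8 → E7 → F5 → S4 → S1 → Z7 → 00: 2+20+13+28+18+15+16 = 112
00 → L8 → E7 → Z7 → F5 → S1 → S4 → 00: 2+20+6+17+10+18+17 = 90
00 → L8 → E7 → Z7 → F5 → S4 → S1 → 00: 2+20+6+17+28+18+31 = 122
… (352 more)
00 → L8 → F5 → S1 → E7 → Z7 → S4 → 00: 2+21+10+9+6+11+17 = 76  ← best
The minimum is 76.
One optimal route: 00 → L8 → F5 → S1 → E7 → Z7 → S4 → 00 (or its reverse).

76 — the shortest possible round trip.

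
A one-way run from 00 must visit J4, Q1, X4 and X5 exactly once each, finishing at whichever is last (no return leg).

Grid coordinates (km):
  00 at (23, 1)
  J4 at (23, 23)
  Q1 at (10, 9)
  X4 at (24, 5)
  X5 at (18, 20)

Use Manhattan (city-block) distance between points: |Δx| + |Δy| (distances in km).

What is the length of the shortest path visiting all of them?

50 km — the minimum one-way total.

There are 4! = 24 possible orderings.
00 - J4 - Q1 - X4 - X5: 22+27+18+21 = 88
00 - J4 - Q1 - X5 - X4: 22+27+19+21 = 89
00 - J4 - X4 - Q1 - X5: 22+19+18+19 = 78
00 - J4 - X4 - X5 - Q1: 22+19+21+19 = 81
00 - J4 - X5 - Q1 - X4: 22+8+19+18 = 67
00 - J4 - X5 - X4 - Q1: 22+8+21+18 = 69
00 - Q1 - J4 - X4 - X5: 21+27+19+21 = 88
00 - Q1 - J4 - X5 - X4: 21+27+8+21 = 77
00 - Q1 - X4 - J4 - X5: 21+18+19+8 = 66
00 - Q1 - X4 - X5 - J4: 21+18+21+8 = 68
00 - Q1 - X5 - J4 - X4: 21+19+8+19 = 67
00 - Q1 - X5 - X4 - J4: 21+19+21+19 = 80
00 - X4 - J4 - Q1 - X5: 5+19+27+19 = 70
00 - X4 - J4 - X5 - Q1: 5+19+8+19 = 51
… (10 more)
00 - X4 - Q1 - X5 - J4: 5+18+19+8 = 50  ← best
The minimum is 50.
One shortest path: 00 → X4 → Q1 → X5 → J4.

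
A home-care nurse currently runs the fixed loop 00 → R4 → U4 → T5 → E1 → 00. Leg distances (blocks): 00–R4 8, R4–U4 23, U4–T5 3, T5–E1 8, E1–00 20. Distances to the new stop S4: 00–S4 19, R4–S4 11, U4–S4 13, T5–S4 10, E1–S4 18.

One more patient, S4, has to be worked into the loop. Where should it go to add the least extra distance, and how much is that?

+1 blocks — insert S4 between R4 and U4.

Insertion cost between consecutive stops i–j is d(i,S4) + d(S4,j) − d(i,j):
  between 00 and R4: 19 + 11 − 8 = 22
  between R4 and U4: 11 + 13 − 23 = 1
  between U4 and T5: 13 + 10 − 3 = 20
  between T5 and E1: 10 + 18 − 8 = 20
  between E1 and 00: 18 + 19 − 20 = 17
Cheapest insertion is between R4 and U4, adding 1.
New total = 62 + 1 = 63.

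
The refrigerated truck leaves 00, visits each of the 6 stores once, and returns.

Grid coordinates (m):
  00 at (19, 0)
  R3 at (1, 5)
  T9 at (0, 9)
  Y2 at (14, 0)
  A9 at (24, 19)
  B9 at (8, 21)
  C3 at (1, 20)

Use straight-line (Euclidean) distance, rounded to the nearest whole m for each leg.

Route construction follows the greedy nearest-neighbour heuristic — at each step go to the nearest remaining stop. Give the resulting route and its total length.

Nearest-neighbour total = 77 m; route 00 → Y2 → R3 → T9 → C3 → B9 → A9 → 00.

At 00 the remaining stops are Y2 5, R3 19, A9 20, T9 21, B9 24, C3 27; go to Y2.
At Y2 the remaining stops are R3 14, T9 17, A9 21, B9 22, C3 24; go to R3.
At R3 the remaining stops are T9 4, C3 15, B9 17, A9 27; go to T9.
At T9 the remaining stops are C3 11, B9 14, A9 26; go to C3.
At C3 the remaining stops are B9 7, A9 23; go to B9.
At B9 the remaining stops are A9 16; go to A9.
Return A9→00: 20.
Total = 5 + 14 + 4 + 11 + 7 + 16 + 20 = 77.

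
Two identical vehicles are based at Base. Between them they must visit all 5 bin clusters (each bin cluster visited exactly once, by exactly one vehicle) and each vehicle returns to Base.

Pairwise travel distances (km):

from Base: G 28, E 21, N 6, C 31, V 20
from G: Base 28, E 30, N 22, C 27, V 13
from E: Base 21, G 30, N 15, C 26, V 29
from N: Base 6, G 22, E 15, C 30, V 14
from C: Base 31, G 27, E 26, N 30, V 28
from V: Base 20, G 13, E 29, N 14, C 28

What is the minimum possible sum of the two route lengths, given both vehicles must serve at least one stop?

Minimum combined distance: 119 km.

There are 2^4 − 1 = 15 ways to divide the 5 stops into two non-empty groups. For each, the best each vehicle can do is its own shortest tour through its group:
  {G} + {E, N, C, V}: 56 + 95 = 151
  {E} + {G, N, C, V}: 42 + 91 = 133
  {G, E} + {N, C, V}: 79 + 79 = 158
  {N} + {G, E, C, V}: 12 + 107 = 119
  {G, N} + {E, C, V}: 56 + 95 = 151
  {E, N} + {G, C, V}: 42 + 91 = 133
  … (15 splits in total)
Best: vehicle 1 Base → N → Base = 12; vehicle 2 Base → E → C → G → V → Base = 107; combined 119.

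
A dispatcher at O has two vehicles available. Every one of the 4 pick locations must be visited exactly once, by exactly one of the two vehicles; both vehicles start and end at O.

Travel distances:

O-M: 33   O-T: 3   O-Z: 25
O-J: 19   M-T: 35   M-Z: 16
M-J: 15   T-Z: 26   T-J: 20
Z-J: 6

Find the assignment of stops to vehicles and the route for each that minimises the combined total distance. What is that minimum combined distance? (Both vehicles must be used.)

Minimum combined distance: 80.

There are 2^3 − 1 = 7 ways to divide the 4 stops into two non-empty groups. For each, the best each vehicle can do is its own shortest tour through its group:
  {M} + {T, Z, J}: 66 + 54 = 120
  {T} + {M, Z, J}: 6 + 74 = 80
  {M, T} + {Z, J}: 71 + 50 = 121
  {Z} + {M, T, J}: 50 + 71 = 121
  {M, Z} + {T, J}: 74 + 42 = 116
  {T, Z} + {M, J}: 54 + 67 = 121
  … (7 splits in total)
Best: vehicle 1 O → T → O = 6; vehicle 2 O → M → Z → J → O = 74; combined 80.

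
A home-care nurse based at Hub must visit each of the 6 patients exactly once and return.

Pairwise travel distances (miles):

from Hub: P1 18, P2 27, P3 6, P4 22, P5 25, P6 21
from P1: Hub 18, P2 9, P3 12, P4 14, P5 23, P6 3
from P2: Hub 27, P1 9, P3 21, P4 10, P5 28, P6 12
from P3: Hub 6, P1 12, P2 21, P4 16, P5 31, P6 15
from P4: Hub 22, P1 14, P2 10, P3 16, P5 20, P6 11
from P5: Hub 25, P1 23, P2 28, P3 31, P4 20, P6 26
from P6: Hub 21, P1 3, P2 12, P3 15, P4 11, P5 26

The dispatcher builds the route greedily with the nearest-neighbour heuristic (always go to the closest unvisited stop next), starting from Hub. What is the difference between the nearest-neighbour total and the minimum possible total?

From Hub: P3=6, P1=18, P6=21, P4=22, P5=25, P2=27 → choose P3 (6).
From P3: P1=12, P6=15, P4=16, P2=21, P5=31 → choose P1 (12).
From P1: P6=3, P2=9, P4=14, P5=23 → choose P6 (3).
From P6: P4=11, P2=12, P5=26 → choose P4 (11).
From P4: P2=10, P5=20 → choose P2 (10).
From P2: P5=28 → choose P5 (28).
NN route Hub → P3 → P1 → P6 → P4 → P2 → P5 → Hub costs 95.
Optimal: Hub → P3 → P1 → P6 → P2 → P4 → P5 → Hub costs 88 (by enumerating all 360 distinct tours).
Excess = 95 − 88 = 7.

Excess over optimum: 7 miles.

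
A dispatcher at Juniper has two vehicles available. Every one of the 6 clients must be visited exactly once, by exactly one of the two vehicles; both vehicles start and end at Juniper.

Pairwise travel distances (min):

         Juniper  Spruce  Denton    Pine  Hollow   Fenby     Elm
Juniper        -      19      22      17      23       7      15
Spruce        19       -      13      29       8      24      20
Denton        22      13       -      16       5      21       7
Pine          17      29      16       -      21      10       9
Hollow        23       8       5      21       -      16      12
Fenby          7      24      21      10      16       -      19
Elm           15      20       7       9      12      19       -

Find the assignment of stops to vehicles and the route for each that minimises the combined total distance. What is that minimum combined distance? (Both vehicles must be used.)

Check every non-empty split of the stops between the two vehicles; for each half take its own optimal tour:
  {Spruce} + {Denton, Pine, Hollow, Fenby, Elm}: 38 + 61 = 99
  {Denton} + {Spruce, Pine, Hollow, Fenby, Elm}: 44 + 65 = 109
  {Spruce, Denton} + {Pine, Hollow, Fenby, Elm}: 54 + 61 = 115
  {Pine} + {Spruce, Denton, Hollow, Fenby, Elm}: 34 + 65 = 99
  {Spruce, Pine} + {Denton, Hollow, Fenby, Elm}: 65 + 50 = 115
  {Denton, Pine} + {Spruce, Hollow, Fenby, Elm}: 55 + 65 = 120
  … (31 splits in total)
  {Fenby} + {Spruce, Denton, Pine, Hollow, Elm}: 14 + 65 = 79  ← best
Best: vehicle 1 Juniper → Fenby → Juniper = 14; vehicle 2 Juniper → Spruce → Hollow → Denton → Elm → Pine → Juniper = 65; combined 79.

79 min — the smallest possible combined total.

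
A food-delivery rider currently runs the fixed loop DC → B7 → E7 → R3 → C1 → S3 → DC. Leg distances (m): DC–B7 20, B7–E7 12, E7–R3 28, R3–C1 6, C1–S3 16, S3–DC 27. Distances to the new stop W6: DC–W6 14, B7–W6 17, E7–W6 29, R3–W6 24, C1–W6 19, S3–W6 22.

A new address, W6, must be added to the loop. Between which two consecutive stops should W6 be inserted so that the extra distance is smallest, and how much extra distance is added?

Insertion cost between consecutive stops i–j is d(i,W6) + d(W6,j) − d(i,j):
  between DC and B7: 14 + 17 − 20 = 11
  between B7 and E7: 17 + 29 − 12 = 34
  between E7 and R3: 29 + 24 − 28 = 25
  between R3 and C1: 24 + 19 − 6 = 37
  between C1 and S3: 19 + 22 − 16 = 25
  between S3 and DC: 22 + 14 − 27 = 9
Cheapest insertion is between S3 and DC, adding 9.
New total = 109 + 9 = 118.

Adding 9 m by placing W6 on the S3–DC leg.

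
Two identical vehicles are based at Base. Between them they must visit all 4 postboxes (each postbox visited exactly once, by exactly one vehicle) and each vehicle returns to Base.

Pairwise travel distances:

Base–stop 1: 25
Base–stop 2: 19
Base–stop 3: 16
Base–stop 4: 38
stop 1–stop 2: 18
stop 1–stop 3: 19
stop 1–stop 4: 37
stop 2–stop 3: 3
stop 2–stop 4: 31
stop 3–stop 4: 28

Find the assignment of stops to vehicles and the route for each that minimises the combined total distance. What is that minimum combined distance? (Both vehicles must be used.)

Try each way of splitting the stops between the two vehicles (each non-empty) and, for each split, find the best tour for each vehicle:
  {stop 1} + {stop 2, stop 3, stop 4}: 50 + 88 = 138
  {stop 2} + {stop 1, stop 3, stop 4}: 38 + 106 = 144
  {stop 1, stop 2} + {stop 3, stop 4}: 62 + 82 = 144
  {stop 3} + {stop 1, stop 2, stop 4}: 32 + 112 = 144
  {stop 1, stop 3} + {stop 2, stop 4}: 60 + 88 = 148
  {stop 2, stop 3} + {stop 1, stop 4}: 38 + 100 = 138
  … (7 splits in total)
Best: vehicle 1 Base → stop 1 → Base = 50; vehicle 2 Base → stop 2 → stop 3 → stop 4 → Base = 88; combined 138.

138 — the smallest possible combined total.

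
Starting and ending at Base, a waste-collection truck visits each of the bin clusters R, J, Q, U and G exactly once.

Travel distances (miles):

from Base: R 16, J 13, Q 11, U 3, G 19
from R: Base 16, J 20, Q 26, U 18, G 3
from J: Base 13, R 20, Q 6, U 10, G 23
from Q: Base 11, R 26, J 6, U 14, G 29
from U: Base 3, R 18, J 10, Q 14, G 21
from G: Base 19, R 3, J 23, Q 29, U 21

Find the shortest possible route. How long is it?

Minimum total distance: 64 miles.

With 5 stops there are 5!/2 = 60 distinct round trips (a route and its reverse cost the same).
Base→R→J→Q→U→G→Base: 16+20+6+14+21+19 = 96
Base→R→J→Q→G→U→Base: 16+20+6+29+21+3 = 95
Base→R→J→U→Q→G→Base: 16+20+10+14+29+19 = 108
Base→R→J→U→G→Q→Base: 16+20+10+21+29+11 = 107
Base→R→J→G→Q→U→Base: 16+20+23+29+14+3 = 105
Base→R→J→G→U→Q→Base: 16+20+23+21+14+11 = 105
Base→R→Q→J→U→G→Base: 16+26+6+10+21+19 = 98
Base→R→Q→J→G→U→Base: 16+26+6+23+21+3 = 95
Base→R→Q→U→J→G→Base: 16+26+14+10+23+19 = 108
Base→R→Q→U→G→J→Base: 16+26+14+21+23+13 = 113
Base→R→Q→G→J→U→Base: 16+26+29+23+10+3 = 107
Base→R→Q→G→U→J→Base: 16+26+29+21+10+13 = 115
Base→R→U→J→Q→G→Base: 16+18+10+6+29+19 = 98
Base→R→U→J→G→Q→Base: 16+18+10+23+29+11 = 107
… (46 more)
Base→Q→J→R→G→U→Base: 11+6+20+3+21+3 = 64  ← best
The minimum is 64.
One optimal route: Base → Q → J → R → G → U → Base (or its reverse).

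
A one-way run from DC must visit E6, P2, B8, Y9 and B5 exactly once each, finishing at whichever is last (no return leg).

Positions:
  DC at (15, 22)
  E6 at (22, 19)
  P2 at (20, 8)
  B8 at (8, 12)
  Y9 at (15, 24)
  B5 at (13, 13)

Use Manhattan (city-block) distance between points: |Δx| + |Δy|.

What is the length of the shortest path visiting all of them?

Shortest open route: 45.

There are 5! = 120 possible orderings.
DC → E6 → P2 → B8 → Y9 → B5: 10+13+16+19+13 = 71
DC → E6 → P2 → B8 → B5 → Y9: 10+13+16+6+13 = 58
DC → E6 → P2 → Y9 → B8 → B5: 10+13+21+19+6 = 69
DC → E6 → P2 → Y9 → B5 → B8: 10+13+21+13+6 = 63
DC → E6 → P2 → B5 → B8 → Y9: 10+13+12+6+19 = 60
DC → E6 → P2 → B5 → Y9 → B8: 10+13+12+13+19 = 67
DC → E6 → B8 → P2 → Y9 → B5: 10+21+16+21+13 = 81
DC → E6 → B8 → P2 → B5 → Y9: 10+21+16+12+13 = 72
DC → E6 → B8 → Y9 → P2 → B5: 10+21+19+21+12 = 83
DC → E6 → B8 → Y9 → B5 → P2: 10+21+19+13+12 = 75
DC → E6 → B8 → B5 → P2 → Y9: 10+21+6+12+21 = 70
DC → E6 → B8 → B5 → Y9 → P2: 10+21+6+13+21 = 71
DC → E6 → Y9 → P2 → B8 → B5: 10+12+21+16+6 = 65
DC → E6 → Y9 → P2 → B5 → B8: 10+12+21+12+6 = 61
… (106 more)
DC → Y9 → E6 → P2 → B5 → B8: 2+12+13+12+6 = 45  ← best
The minimum is 45.
One shortest path: DC → Y9 → E6 → P2 → B5 → B8.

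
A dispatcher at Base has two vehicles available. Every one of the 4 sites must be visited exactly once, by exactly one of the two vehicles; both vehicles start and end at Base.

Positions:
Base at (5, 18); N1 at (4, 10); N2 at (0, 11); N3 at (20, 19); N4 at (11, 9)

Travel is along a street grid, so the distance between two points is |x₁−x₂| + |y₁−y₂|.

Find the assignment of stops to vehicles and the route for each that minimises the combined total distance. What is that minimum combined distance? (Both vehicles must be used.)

Check every non-empty split of the stops between the two vehicles; for each half take its own optimal tour:
  {N1} + {N2, N3, N4}: 18 + 60 = 78
  {N2} + {N1, N3, N4}: 24 + 52 = 76
  {N1, N2} + {N3, N4}: 26 + 50 = 76
  {N3} + {N1, N2, N4}: 32 + 40 = 72
  {N1, N3} + {N2, N4}: 50 + 40 = 90
  {N2, N3} + {N1, N4}: 56 + 32 = 88
  … (7 splits in total)
Best: vehicle 1 Base → N3 → Base = 32; vehicle 2 Base → N2 → N1 → N4 → Base = 40; combined 72.

72 — the smallest possible combined total.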